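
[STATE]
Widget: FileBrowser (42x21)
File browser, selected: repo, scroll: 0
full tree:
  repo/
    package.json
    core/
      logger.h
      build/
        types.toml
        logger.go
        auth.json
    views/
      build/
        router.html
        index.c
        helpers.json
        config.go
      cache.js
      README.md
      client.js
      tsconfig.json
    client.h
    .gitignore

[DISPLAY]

> [-] repo/                               
    package.json                          
    [+] core/                             
    [+] views/                            
    client.h                              
    .gitignore                            
                                          
                                          
                                          
                                          
                                          
                                          
                                          
                                          
                                          
                                          
                                          
                                          
                                          
                                          
                                          


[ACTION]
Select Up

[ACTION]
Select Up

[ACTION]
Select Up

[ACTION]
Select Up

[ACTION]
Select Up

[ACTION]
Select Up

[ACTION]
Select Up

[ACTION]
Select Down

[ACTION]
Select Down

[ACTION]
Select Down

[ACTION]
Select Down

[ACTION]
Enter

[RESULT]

  [-] repo/                               
    package.json                          
    [+] core/                             
    [+] views/                            
  > client.h                              
    .gitignore                            
                                          
                                          
                                          
                                          
                                          
                                          
                                          
                                          
                                          
                                          
                                          
                                          
                                          
                                          
                                          


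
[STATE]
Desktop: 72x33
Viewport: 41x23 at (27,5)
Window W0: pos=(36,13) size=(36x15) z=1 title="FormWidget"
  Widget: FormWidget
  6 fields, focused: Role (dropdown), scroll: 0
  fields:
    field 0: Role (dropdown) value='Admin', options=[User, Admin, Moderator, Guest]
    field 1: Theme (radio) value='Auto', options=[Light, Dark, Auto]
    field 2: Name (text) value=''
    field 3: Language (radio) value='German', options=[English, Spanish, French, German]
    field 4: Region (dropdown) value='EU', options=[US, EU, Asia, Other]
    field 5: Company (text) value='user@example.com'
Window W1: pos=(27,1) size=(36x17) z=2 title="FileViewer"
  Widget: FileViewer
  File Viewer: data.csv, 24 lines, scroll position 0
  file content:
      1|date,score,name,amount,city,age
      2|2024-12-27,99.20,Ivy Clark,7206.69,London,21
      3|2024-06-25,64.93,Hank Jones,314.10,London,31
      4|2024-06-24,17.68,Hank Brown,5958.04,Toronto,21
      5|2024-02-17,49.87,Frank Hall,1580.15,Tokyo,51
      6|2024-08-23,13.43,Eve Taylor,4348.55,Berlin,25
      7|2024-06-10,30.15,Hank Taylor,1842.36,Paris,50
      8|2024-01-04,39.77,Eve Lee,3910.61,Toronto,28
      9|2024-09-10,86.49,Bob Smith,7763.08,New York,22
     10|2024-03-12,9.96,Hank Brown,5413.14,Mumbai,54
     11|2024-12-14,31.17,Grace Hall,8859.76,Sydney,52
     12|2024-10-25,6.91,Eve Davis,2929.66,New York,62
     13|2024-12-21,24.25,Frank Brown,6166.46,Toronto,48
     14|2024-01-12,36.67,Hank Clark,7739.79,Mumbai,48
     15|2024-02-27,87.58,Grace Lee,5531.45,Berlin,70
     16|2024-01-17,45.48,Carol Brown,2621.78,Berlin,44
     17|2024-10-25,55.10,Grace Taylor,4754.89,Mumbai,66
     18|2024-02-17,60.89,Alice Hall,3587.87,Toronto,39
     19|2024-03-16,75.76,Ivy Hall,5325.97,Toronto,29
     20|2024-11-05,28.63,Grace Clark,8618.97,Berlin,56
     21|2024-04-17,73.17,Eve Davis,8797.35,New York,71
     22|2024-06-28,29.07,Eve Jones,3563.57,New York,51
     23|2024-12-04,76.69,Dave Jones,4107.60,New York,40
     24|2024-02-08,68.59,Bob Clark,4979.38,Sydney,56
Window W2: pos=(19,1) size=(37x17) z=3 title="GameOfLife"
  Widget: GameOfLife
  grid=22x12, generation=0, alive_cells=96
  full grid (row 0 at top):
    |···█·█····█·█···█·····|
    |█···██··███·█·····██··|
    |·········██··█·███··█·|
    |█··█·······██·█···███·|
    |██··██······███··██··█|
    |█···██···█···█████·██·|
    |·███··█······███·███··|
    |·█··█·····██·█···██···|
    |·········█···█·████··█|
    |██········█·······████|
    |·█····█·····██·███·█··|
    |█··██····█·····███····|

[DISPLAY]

···█·█···█·····             ┃206.6█┃     
·███·█·····██··             ┃314.1░┃     
··██··█·███··█·             ┃5958.░┃     
····██·█···███·             ┃1580.░┃     
·····███··██··█             ┃4348.░┃     
··█···█████·██·             ┃,1842░┃     
······███·███··             ┃0.61,░┃     
···██·█···██···             ┃763.0░┃     
··█···█·████··█             ┃413.1░┃━━━━━
···█·······████             ┃8859.░┃     
·····██·███·█··             ┃29.66░┃─────
··█·····███····             ┃,6166▼┃     
━━━━━━━━━━━━━━━━━━━━━━━━━━━━┛━━━━━━┛ ) Da
         ┃  Name:       [                
         ┃  Language:   ( ) English  ( ) 
         ┃  Region:     [EU              
         ┃  Company:    [user@example.com
         ┃                               
         ┃                               
         ┃                               
         ┃                               
         ┃                               
         ┗━━━━━━━━━━━━━━━━━━━━━━━━━━━━━━━


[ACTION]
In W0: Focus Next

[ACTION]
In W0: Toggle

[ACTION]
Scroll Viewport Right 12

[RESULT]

·█···█·····             ┃206.6█┃         
·█·····██··             ┃314.1░┃         
··█·███··█·             ┃5958.░┃         
██·█···███·             ┃1580.░┃         
·███··██··█             ┃4348.░┃         
··█████·██·             ┃,1842░┃         
··███·███··             ┃0.61,░┃         
█·█···██···             ┃763.0░┃         
··█·████··█             ┃413.1░┃━━━━━━━━┓
·······████             ┃8859.░┃        ┃
·██·███·█··             ┃29.66░┃────────┨
····███····             ┃,6166▼┃      ▼]┃
━━━━━━━━━━━━━━━━━━━━━━━━┛━━━━━━┛ ) Dark ┃
     ┃  Name:       [                  ]┃
     ┃  Language:   ( ) English  ( ) Spa┃
     ┃  Region:     [EU               ▼]┃
     ┃  Company:    [user@example.com  ]┃
     ┃                                  ┃
     ┃                                  ┃
     ┃                                  ┃
     ┃                                  ┃
     ┃                                  ┃
     ┗━━━━━━━━━━━━━━━━━━━━━━━━━━━━━━━━━━┛


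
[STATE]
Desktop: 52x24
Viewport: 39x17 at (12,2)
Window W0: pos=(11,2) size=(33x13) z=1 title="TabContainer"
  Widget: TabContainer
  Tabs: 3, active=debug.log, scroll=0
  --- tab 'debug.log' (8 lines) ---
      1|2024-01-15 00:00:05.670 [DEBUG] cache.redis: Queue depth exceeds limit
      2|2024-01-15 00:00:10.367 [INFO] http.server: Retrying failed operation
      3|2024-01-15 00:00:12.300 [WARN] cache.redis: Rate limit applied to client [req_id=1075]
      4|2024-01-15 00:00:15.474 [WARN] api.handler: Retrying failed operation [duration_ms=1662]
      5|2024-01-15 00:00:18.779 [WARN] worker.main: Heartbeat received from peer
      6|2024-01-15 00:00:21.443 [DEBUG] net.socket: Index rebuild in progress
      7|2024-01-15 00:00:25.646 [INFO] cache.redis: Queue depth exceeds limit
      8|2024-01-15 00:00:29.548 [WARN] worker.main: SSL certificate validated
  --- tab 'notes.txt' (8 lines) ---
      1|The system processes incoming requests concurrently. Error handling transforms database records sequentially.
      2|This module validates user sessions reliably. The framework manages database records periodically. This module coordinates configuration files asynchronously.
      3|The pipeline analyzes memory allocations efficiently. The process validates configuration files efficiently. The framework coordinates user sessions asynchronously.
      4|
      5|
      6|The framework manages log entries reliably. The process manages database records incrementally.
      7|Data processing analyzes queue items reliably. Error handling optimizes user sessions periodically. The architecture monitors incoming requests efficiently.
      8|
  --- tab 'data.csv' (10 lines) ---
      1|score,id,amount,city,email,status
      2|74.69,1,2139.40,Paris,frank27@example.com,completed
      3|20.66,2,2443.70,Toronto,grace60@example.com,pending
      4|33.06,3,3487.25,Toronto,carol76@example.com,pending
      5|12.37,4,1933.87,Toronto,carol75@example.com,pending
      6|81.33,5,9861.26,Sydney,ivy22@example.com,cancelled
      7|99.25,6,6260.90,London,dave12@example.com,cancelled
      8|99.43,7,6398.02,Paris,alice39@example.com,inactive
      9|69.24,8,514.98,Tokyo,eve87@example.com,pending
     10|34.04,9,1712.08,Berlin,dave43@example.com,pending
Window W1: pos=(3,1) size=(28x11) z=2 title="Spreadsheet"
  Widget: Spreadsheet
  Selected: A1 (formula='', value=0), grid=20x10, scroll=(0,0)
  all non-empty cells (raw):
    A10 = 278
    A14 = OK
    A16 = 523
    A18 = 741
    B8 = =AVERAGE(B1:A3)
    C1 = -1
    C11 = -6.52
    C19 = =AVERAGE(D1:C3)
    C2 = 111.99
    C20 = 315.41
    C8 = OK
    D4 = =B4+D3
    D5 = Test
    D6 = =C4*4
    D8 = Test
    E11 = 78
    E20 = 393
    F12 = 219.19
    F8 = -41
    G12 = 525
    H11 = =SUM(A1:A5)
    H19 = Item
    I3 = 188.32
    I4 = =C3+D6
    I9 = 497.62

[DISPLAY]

heet              ┃━━━━━━━━━━━━┓       
──────────────────┨            ┃       
                  ┃────────────┨       
       B       C  ┃txt │ data.c┃       
------------------┃────────────┃       
 [0]       0      ┃.670 [DEBUG]┃       
   0       0  111.┃.367 [INFO] ┃       
   0       0      ┃.300 [WARN] ┃       
   0       0      ┃.474 [WARN] ┃       
━━━━━━━━━━━━━━━━━━┛.779 [WARN] ┃       
2024-01-15 00:00:21.443 [DEBUG]┃       
2024-01-15 00:00:25.646 [INFO] ┃       
━━━━━━━━━━━━━━━━━━━━━━━━━━━━━━━┛       
                                       
                                       
                                       
                                       


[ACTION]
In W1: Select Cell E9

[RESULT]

heet              ┃━━━━━━━━━━━━┓       
──────────────────┨            ┃       
                  ┃────────────┨       
       B       C  ┃txt │ data.c┃       
------------------┃────────────┃       
   0       0      ┃.670 [DEBUG]┃       
   0       0  111.┃.367 [INFO] ┃       
   0       0      ┃.300 [WARN] ┃       
   0       0      ┃.474 [WARN] ┃       
━━━━━━━━━━━━━━━━━━┛.779 [WARN] ┃       
2024-01-15 00:00:21.443 [DEBUG]┃       
2024-01-15 00:00:25.646 [INFO] ┃       
━━━━━━━━━━━━━━━━━━━━━━━━━━━━━━━┛       
                                       
                                       
                                       
                                       


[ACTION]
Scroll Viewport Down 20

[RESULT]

   0       0      ┃.670 [DEBUG]┃       
   0       0  111.┃.367 [INFO] ┃       
   0       0      ┃.300 [WARN] ┃       
   0       0      ┃.474 [WARN] ┃       
━━━━━━━━━━━━━━━━━━┛.779 [WARN] ┃       
2024-01-15 00:00:21.443 [DEBUG]┃       
2024-01-15 00:00:25.646 [INFO] ┃       
━━━━━━━━━━━━━━━━━━━━━━━━━━━━━━━┛       
                                       
                                       
                                       
                                       
                                       
                                       
                                       
                                       
                                       


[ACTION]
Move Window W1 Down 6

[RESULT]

━━━━━━━━━━━━━━━━━━┓.670 [DEBUG]┃       
heet              ┃.367 [INFO] ┃       
──────────────────┨.300 [WARN] ┃       
                  ┃.474 [WARN] ┃       
       B       C  ┃.779 [WARN] ┃       
------------------┃.443 [DEBUG]┃       
   0       0      ┃.646 [INFO] ┃       
   0       0  111.┃━━━━━━━━━━━━┛       
   0       0      ┃                    
   0       0      ┃                    
━━━━━━━━━━━━━━━━━━┛                    
                                       
                                       
                                       
                                       
                                       
                                       


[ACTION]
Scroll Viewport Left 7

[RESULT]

━━━━━━━━━━━━━━━━━━━━━━━━━┓.670 [DEBUG]┃
Spreadsheet              ┃.367 [INFO] ┃
─────────────────────────┨.300 [WARN] ┃
9:                       ┃.474 [WARN] ┃
      A       B       C  ┃.779 [WARN] ┃
-------------------------┃.443 [DEBUG]┃
 1        0       0      ┃.646 [INFO] ┃
 2        0       0  111.┃━━━━━━━━━━━━┛
 3        0       0      ┃             
 4        0       0      ┃             
━━━━━━━━━━━━━━━━━━━━━━━━━┛             
                                       
                                       
                                       
                                       
                                       
                                       


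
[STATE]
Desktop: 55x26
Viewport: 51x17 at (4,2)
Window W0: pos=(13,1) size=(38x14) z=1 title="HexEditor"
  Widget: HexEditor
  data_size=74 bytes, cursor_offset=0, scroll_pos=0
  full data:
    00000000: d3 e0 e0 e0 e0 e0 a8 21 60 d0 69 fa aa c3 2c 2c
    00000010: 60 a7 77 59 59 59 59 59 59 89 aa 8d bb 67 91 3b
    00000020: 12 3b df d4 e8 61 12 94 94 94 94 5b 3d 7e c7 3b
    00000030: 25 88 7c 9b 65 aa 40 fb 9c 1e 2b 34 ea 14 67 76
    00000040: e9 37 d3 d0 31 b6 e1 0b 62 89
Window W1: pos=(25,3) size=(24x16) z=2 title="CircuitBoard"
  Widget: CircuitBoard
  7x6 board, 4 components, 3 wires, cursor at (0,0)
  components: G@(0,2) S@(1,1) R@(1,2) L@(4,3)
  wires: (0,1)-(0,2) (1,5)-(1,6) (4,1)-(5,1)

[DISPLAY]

         ┃ HexEditor                          ┃    
         ┠───────────┏━━━━━━━━━━━━━━━━━━━━━━┓─┨    
         ┃00000000  D┃ CircuitBoard         ┃6┃    
         ┃00000010  6┠──────────────────────┨5┃    
         ┃00000020  1┃   0 1 2 3 4 5 6      ┃9┃    
         ┃00000030  2┃0  [.]  · ─ G         ┃9┃    
         ┃00000040  e┃                      ┃6┃    
         ┃           ┃1       S   R         ┃ ┃    
         ┃           ┃                      ┃ ┃    
         ┃           ┃2                     ┃ ┃    
         ┃           ┃                      ┃ ┃    
         ┃           ┃3                     ┃ ┃    
         ┗━━━━━━━━━━━┃                      ┃━┛    
                     ┃4       ·       L     ┃      
                     ┃        │             ┃      
                     ┃5       ·             ┃      
                     ┗━━━━━━━━━━━━━━━━━━━━━━┛      


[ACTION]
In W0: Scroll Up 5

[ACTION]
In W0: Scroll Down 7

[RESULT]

         ┃ HexEditor                          ┃    
         ┠───────────┏━━━━━━━━━━━━━━━━━━━━━━┓─┨    
         ┃00000040  e┃ CircuitBoard         ┃6┃    
         ┃           ┠──────────────────────┨ ┃    
         ┃           ┃   0 1 2 3 4 5 6      ┃ ┃    
         ┃           ┃0  [.]  · ─ G         ┃ ┃    
         ┃           ┃                      ┃ ┃    
         ┃           ┃1       S   R         ┃ ┃    
         ┃           ┃                      ┃ ┃    
         ┃           ┃2                     ┃ ┃    
         ┃           ┃                      ┃ ┃    
         ┃           ┃3                     ┃ ┃    
         ┗━━━━━━━━━━━┃                      ┃━┛    
                     ┃4       ·       L     ┃      
                     ┃        │             ┃      
                     ┃5       ·             ┃      
                     ┗━━━━━━━━━━━━━━━━━━━━━━┛      


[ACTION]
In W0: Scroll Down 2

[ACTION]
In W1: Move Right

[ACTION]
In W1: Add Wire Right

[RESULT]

         ┃ HexEditor                          ┃    
         ┠───────────┏━━━━━━━━━━━━━━━━━━━━━━┓─┨    
         ┃00000040  e┃ CircuitBoard         ┃6┃    
         ┃           ┠──────────────────────┨ ┃    
         ┃           ┃   0 1 2 3 4 5 6      ┃ ┃    
         ┃           ┃0      [.]─ G         ┃ ┃    
         ┃           ┃                      ┃ ┃    
         ┃           ┃1       S   R         ┃ ┃    
         ┃           ┃                      ┃ ┃    
         ┃           ┃2                     ┃ ┃    
         ┃           ┃                      ┃ ┃    
         ┃           ┃3                     ┃ ┃    
         ┗━━━━━━━━━━━┃                      ┃━┛    
                     ┃4       ·       L     ┃      
                     ┃        │             ┃      
                     ┃5       ·             ┃      
                     ┗━━━━━━━━━━━━━━━━━━━━━━┛      


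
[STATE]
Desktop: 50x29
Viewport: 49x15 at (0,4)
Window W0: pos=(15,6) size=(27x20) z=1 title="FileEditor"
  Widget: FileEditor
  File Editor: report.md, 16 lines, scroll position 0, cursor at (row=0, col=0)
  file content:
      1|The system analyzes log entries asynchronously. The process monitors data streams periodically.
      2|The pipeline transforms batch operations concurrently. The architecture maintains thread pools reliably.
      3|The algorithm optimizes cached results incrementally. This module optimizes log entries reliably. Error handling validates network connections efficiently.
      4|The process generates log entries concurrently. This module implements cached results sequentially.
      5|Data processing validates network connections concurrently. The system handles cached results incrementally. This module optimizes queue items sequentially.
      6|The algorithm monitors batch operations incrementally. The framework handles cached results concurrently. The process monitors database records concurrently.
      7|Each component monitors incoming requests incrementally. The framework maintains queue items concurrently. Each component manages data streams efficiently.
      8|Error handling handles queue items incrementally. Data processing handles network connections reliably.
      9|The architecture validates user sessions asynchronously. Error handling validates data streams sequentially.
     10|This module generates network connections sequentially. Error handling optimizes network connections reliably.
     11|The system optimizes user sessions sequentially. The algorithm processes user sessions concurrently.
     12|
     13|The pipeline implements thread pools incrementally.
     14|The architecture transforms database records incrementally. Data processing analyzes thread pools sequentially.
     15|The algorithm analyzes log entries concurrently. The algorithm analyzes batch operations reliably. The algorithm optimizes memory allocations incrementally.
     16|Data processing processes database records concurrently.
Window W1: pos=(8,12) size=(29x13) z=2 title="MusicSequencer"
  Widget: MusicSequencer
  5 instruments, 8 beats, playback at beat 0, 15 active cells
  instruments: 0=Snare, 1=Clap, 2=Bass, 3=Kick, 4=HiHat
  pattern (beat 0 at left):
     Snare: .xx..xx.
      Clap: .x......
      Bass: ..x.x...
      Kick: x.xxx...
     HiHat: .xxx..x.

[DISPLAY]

                                                 
                                                 
               ┏━━━━━━━━━━━━━━━━━━━━━━━━━┓       
               ┃ FileEditor              ┃       
               ┠─────────────────────────┨       
               ┃█he system analyzes log ▲┃       
               ┃The pipeline transforms █┃       
               ┃The algorithm optimizes ░┃       
        ┏━━━━━━━━━━━━━━━━━━━━━━━━━━━┓ lo░┃       
        ┃ MusicSequencer            ┃ate░┃       
        ┠───────────────────────────┨s b░┃       
        ┃      ▼1234567             ┃rs ░┃       
        ┃ Snare·██··██·             ┃s q░┃       
        ┃  Clap·█······             ┃dat░┃       
        ┃  Bass··█·█···             ┃ ne░┃       


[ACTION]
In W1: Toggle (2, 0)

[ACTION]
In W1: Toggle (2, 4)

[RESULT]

                                                 
                                                 
               ┏━━━━━━━━━━━━━━━━━━━━━━━━━┓       
               ┃ FileEditor              ┃       
               ┠─────────────────────────┨       
               ┃█he system analyzes log ▲┃       
               ┃The pipeline transforms █┃       
               ┃The algorithm optimizes ░┃       
        ┏━━━━━━━━━━━━━━━━━━━━━━━━━━━┓ lo░┃       
        ┃ MusicSequencer            ┃ate░┃       
        ┠───────────────────────────┨s b░┃       
        ┃      ▼1234567             ┃rs ░┃       
        ┃ Snare·██··██·             ┃s q░┃       
        ┃  Clap·█······             ┃dat░┃       
        ┃  Bass█·█·····             ┃ ne░┃       


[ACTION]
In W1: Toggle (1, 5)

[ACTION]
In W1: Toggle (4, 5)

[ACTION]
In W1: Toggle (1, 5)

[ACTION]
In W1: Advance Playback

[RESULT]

                                                 
                                                 
               ┏━━━━━━━━━━━━━━━━━━━━━━━━━┓       
               ┃ FileEditor              ┃       
               ┠─────────────────────────┨       
               ┃█he system analyzes log ▲┃       
               ┃The pipeline transforms █┃       
               ┃The algorithm optimizes ░┃       
        ┏━━━━━━━━━━━━━━━━━━━━━━━━━━━┓ lo░┃       
        ┃ MusicSequencer            ┃ate░┃       
        ┠───────────────────────────┨s b░┃       
        ┃      0▼234567             ┃rs ░┃       
        ┃ Snare·██··██·             ┃s q░┃       
        ┃  Clap·█······             ┃dat░┃       
        ┃  Bass█·█·····             ┃ ne░┃       


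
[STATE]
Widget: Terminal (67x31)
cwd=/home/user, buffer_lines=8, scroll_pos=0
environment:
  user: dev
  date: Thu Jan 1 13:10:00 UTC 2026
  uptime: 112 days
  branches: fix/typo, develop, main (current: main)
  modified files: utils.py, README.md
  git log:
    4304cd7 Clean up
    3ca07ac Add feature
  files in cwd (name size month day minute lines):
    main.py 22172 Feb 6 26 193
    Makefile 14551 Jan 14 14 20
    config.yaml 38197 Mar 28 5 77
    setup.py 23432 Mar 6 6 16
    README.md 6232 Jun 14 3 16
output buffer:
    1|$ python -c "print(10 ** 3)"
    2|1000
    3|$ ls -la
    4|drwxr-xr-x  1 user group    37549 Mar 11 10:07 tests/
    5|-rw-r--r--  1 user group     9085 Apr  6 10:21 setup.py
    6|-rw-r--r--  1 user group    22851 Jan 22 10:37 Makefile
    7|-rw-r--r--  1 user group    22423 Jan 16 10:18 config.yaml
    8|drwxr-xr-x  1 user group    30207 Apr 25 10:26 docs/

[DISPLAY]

$ python -c "print(10 ** 3)"                                       
1000                                                               
$ ls -la                                                           
drwxr-xr-x  1 user group    37549 Mar 11 10:07 tests/              
-rw-r--r--  1 user group     9085 Apr  6 10:21 setup.py            
-rw-r--r--  1 user group    22851 Jan 22 10:37 Makefile            
-rw-r--r--  1 user group    22423 Jan 16 10:18 config.yaml         
drwxr-xr-x  1 user group    30207 Apr 25 10:26 docs/               
$ █                                                                
                                                                   
                                                                   
                                                                   
                                                                   
                                                                   
                                                                   
                                                                   
                                                                   
                                                                   
                                                                   
                                                                   
                                                                   
                                                                   
                                                                   
                                                                   
                                                                   
                                                                   
                                                                   
                                                                   
                                                                   
                                                                   
                                                                   


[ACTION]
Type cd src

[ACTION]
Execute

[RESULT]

$ python -c "print(10 ** 3)"                                       
1000                                                               
$ ls -la                                                           
drwxr-xr-x  1 user group    37549 Mar 11 10:07 tests/              
-rw-r--r--  1 user group     9085 Apr  6 10:21 setup.py            
-rw-r--r--  1 user group    22851 Jan 22 10:37 Makefile            
-rw-r--r--  1 user group    22423 Jan 16 10:18 config.yaml         
drwxr-xr-x  1 user group    30207 Apr 25 10:26 docs/               
$ cd src                                                           
                                                                   
$ █                                                                
                                                                   
                                                                   
                                                                   
                                                                   
                                                                   
                                                                   
                                                                   
                                                                   
                                                                   
                                                                   
                                                                   
                                                                   
                                                                   
                                                                   
                                                                   
                                                                   
                                                                   
                                                                   
                                                                   
                                                                   


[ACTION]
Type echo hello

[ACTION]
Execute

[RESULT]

$ python -c "print(10 ** 3)"                                       
1000                                                               
$ ls -la                                                           
drwxr-xr-x  1 user group    37549 Mar 11 10:07 tests/              
-rw-r--r--  1 user group     9085 Apr  6 10:21 setup.py            
-rw-r--r--  1 user group    22851 Jan 22 10:37 Makefile            
-rw-r--r--  1 user group    22423 Jan 16 10:18 config.yaml         
drwxr-xr-x  1 user group    30207 Apr 25 10:26 docs/               
$ cd src                                                           
                                                                   
$ echo hello                                                       
hello                                                              
$ █                                                                
                                                                   
                                                                   
                                                                   
                                                                   
                                                                   
                                                                   
                                                                   
                                                                   
                                                                   
                                                                   
                                                                   
                                                                   
                                                                   
                                                                   
                                                                   
                                                                   
                                                                   
                                                                   


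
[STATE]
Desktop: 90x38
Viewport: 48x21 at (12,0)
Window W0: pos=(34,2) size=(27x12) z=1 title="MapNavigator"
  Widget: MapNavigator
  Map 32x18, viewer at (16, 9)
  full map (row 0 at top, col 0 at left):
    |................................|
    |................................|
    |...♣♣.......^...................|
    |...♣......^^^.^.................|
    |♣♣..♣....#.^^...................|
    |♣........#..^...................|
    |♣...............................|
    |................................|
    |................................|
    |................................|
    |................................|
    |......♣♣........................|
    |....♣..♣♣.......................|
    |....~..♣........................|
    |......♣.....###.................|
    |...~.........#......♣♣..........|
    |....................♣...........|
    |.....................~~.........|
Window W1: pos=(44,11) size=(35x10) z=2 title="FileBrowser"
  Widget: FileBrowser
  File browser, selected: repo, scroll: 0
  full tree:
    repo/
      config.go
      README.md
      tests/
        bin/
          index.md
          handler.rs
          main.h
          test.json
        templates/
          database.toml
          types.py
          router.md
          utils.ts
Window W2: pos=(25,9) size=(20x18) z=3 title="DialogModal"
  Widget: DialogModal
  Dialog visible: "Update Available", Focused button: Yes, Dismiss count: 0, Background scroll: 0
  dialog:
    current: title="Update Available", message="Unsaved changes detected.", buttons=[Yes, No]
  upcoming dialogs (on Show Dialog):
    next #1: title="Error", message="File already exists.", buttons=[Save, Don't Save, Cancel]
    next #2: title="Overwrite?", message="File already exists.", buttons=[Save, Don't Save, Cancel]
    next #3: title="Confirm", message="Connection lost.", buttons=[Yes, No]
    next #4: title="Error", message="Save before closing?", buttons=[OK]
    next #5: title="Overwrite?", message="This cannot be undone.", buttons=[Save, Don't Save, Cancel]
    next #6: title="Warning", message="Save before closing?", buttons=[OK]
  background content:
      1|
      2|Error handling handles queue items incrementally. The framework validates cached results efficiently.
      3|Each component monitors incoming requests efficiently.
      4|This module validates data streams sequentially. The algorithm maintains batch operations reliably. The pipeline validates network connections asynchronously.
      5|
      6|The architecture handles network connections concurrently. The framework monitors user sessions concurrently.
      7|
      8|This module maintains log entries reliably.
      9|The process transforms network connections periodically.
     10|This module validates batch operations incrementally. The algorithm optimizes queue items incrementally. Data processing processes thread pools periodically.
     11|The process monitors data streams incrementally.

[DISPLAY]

                                                
                                                
                      ┏━━━━━━━━━━━━━━━━━━━━━━━━━
                      ┃ MapNavigator            
                      ┠─────────────────────────
                      ┃.....#..^................
                      ┃.........................
                      ┃.........................
                      ┃.........................
             ┏━━━━━━━━━━━━━━━━━━┓..@............
             ┃ DialogModal      ┃...............
             ┠──────────────────┨━━━━━━━━━━━━━━━
             ┃                  ┃ FileBrowser   
             ┃Error handling han┃───────────────
             ┃Each component mon┃> [-] repo/    
             ┃This module valida┃    config.go  
             ┃  ┌────────────┐  ┃    README.md  
             ┃Th│Update Avail│ h┃    [+] tests/ 
             ┃  │Unsaved chan│  ┃               
             ┃Th│ [Yes]  No  │ta┃               
             ┃Th└────────────┘sf┃━━━━━━━━━━━━━━━


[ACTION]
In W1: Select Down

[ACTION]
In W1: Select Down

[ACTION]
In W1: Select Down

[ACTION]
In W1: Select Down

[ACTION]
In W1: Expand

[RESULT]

                                                
                                                
                      ┏━━━━━━━━━━━━━━━━━━━━━━━━━
                      ┃ MapNavigator            
                      ┠─────────────────────────
                      ┃.....#..^................
                      ┃.........................
                      ┃.........................
                      ┃.........................
             ┏━━━━━━━━━━━━━━━━━━┓..@............
             ┃ DialogModal      ┃...............
             ┠──────────────────┨━━━━━━━━━━━━━━━
             ┃                  ┃ FileBrowser   
             ┃Error handling han┃───────────────
             ┃Each component mon┃  [-] repo/    
             ┃This module valida┃    config.go  
             ┃  ┌────────────┐  ┃    README.md  
             ┃Th│Update Avail│ h┃  > [-] tests/ 
             ┃  │Unsaved chan│  ┃      [+] bin/ 
             ┃Th│ [Yes]  No  │ta┃      [+] templ
             ┃Th└────────────┘sf┃━━━━━━━━━━━━━━━


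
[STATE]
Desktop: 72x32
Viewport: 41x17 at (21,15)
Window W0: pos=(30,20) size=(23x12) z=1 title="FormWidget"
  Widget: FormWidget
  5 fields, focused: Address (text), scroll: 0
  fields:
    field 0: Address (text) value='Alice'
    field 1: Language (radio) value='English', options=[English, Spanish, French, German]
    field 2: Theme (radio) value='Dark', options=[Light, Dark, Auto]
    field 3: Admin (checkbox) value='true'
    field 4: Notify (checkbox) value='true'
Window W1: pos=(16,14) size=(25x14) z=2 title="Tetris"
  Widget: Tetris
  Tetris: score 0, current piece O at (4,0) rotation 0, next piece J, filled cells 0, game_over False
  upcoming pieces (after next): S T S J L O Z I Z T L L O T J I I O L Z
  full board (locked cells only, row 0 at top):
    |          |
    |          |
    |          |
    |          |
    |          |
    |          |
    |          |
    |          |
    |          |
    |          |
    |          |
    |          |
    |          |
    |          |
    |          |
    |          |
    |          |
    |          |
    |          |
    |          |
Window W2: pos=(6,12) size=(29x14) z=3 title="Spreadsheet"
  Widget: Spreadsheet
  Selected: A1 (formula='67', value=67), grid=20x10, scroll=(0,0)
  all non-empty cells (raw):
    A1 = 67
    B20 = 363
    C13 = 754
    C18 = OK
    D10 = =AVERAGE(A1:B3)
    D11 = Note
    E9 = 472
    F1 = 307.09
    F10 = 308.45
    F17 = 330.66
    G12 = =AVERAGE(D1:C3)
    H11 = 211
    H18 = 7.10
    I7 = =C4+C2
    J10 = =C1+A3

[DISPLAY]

             ┃     ┃                     
 B       C   ┃─────┨                     
-------------┃     ┃                     
     0       ┃     ┃                     
     0       ┃     ┃                     
     0       ┃     ┃━━━━━━━━━━━┓         
     0       ┃     ┃t          ┃         
     0       ┃     ┃───────────┨         
     0       ┃     ┃    [Alice]┃         
     0       ┃     ┃:   (●) Eng┃         
━━━━━━━━━━━━━┛     ┃    ( ) Lig┃         
      │            ┃    [x]    ┃         
━━━━━━━━━━━━━━━━━━━┛    [x]    ┃         
         ┃                     ┃         
         ┃                     ┃         
         ┃                     ┃         
         ┗━━━━━━━━━━━━━━━━━━━━━┛         


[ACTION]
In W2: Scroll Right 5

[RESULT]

             ┃     ┃                     
 G       H   ┃─────┨                     
-------------┃     ┃                     
     0       ┃     ┃                     
     0       ┃     ┃                     
     0       ┃     ┃━━━━━━━━━━━┓         
     0       ┃     ┃t          ┃         
     0       ┃     ┃───────────┨         
     0       ┃     ┃    [Alice]┃         
     0       ┃     ┃:   (●) Eng┃         
━━━━━━━━━━━━━┛     ┃    ( ) Lig┃         
      │            ┃    [x]    ┃         
━━━━━━━━━━━━━━━━━━━┛    [x]    ┃         
         ┃                     ┃         
         ┃                     ┃         
         ┃                     ┃         
         ┗━━━━━━━━━━━━━━━━━━━━━┛         


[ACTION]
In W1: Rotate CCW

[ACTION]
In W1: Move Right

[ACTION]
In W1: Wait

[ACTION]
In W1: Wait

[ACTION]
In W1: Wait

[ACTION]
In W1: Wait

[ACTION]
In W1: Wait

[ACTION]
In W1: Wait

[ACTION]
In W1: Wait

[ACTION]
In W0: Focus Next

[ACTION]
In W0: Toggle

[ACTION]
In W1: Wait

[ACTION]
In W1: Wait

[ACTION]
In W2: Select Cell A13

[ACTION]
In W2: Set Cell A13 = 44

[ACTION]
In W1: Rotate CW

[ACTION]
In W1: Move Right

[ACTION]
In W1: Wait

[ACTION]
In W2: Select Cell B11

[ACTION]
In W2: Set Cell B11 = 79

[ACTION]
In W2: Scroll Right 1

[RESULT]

             ┃     ┃                     
 H       I   ┃─────┨                     
-------------┃     ┃                     
     0       ┃     ┃                     
     0       ┃     ┃                     
     0       ┃     ┃━━━━━━━━━━━┓         
     0       ┃     ┃t          ┃         
     0       ┃     ┃───────────┨         
     0       ┃     ┃    [Alice]┃         
     0       ┃     ┃:   (●) Eng┃         
━━━━━━━━━━━━━┛     ┃    ( ) Lig┃         
      │            ┃    [x]    ┃         
━━━━━━━━━━━━━━━━━━━┛    [x]    ┃         
         ┃                     ┃         
         ┃                     ┃         
         ┃                     ┃         
         ┗━━━━━━━━━━━━━━━━━━━━━┛         
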